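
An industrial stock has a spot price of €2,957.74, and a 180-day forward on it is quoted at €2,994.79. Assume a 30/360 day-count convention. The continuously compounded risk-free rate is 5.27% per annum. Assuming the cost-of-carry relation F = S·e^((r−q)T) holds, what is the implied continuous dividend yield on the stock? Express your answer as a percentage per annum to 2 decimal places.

From F = S·e^((r−q)T): (r − q) = ln(F/S)/T
ln(2994.79/2957.74) = ln(1.012526) = 0.012448
(r − q) = 0.012448 / (180/360) = 0.024896
q = r − ln(F/S)/T = 0.0527 − 0.024896 = 0.027804
q = 2.78%

2.78%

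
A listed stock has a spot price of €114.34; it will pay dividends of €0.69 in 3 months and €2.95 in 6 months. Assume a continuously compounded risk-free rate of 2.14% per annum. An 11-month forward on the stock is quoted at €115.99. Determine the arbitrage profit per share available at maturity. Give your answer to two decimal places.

PV(dividends) I = 0.69·e^(−0.0214·3/12) + 2.95·e^(−0.0214·6/12) = 3.6049
Fair forward F* = (S − I)·e^(rT) = (114.34 − 3.6049)·e^0.019617 = 110.7351 × 1.019811 = 112.9289
Market €115.99 > fair 112.9289: forward overpriced → cash-and-carry (borrow at r, buy the stock and collect the dividends, short the forward).
Profit at T = |F_mkt − F*| = |115.99 − 112.9289| = €3.06 per share

€3.06 per share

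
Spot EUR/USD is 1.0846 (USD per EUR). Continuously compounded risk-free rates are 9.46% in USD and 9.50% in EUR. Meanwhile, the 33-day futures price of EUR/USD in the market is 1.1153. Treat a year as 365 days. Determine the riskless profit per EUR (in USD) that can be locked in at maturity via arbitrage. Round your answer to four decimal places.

0.0307 per EUR (in USD)

Fair futures: F* = S·e^(carry·T), with carry = (r_USD − r_EUR) = 0.0946 − 0.0950 = -0.0004
F* = 1.0846 · e^(-0.0004 × 33/365) = 1.0846 · e^-0.000036 = 1.0846 × 0.999964 = 1.0846
Market 1.1153 > fair 1.0846: forward overpriced → cash-and-carry (buy spot, short the forward).
At maturity, profit = |F_mkt − F*| = |1.1153 − 1.0846| = 0.0307 per EUR (in USD)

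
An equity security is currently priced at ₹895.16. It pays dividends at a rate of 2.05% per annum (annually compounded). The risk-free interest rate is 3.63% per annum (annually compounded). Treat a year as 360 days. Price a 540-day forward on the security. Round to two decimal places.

₹916.03

F = S · (1+r)^T / (1+q)^T
= 895.16 × 1.054941 / 1.030907 = 895.16 × 1.023313
F = ₹916.03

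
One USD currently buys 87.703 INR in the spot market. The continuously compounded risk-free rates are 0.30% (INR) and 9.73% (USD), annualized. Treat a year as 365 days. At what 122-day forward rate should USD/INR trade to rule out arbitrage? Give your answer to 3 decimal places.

F = S·e^((r_INR − r_USD)T) = 87.703 · e^((0.0030 − 0.0973) × 122/365)
= 87.703 · e^-0.031519 = 87.703 × 0.968973
F = 84.982 INR per USD

84.982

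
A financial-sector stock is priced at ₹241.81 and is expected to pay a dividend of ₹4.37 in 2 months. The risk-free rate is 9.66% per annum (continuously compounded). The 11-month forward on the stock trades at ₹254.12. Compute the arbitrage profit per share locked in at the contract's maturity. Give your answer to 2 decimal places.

PV(dividends) I = 4.37·e^(−0.0966·2/12) = 4.3002
Fair forward F* = (S − I)·e^(rT) = (241.81 − 4.3002)·e^0.088550 = 237.5098 × 1.092589 = 259.5006
Market ₹254.12 < fair 259.5006: forward underpriced → reverse cash-and-carry (short the stock, invest proceeds at r, pay the dividends, go long the forward).
Profit at T = |F_mkt − F*| = |254.12 − 259.5006| = ₹5.38 per share

₹5.38 per share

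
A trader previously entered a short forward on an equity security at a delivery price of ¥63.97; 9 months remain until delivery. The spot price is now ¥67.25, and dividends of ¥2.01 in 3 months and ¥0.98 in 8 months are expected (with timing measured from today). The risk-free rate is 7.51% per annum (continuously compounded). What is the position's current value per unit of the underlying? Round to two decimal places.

-¥3.88

PV(remaining dividends) I = 2.01·e^(−0.0751·3/12) + 0.98·e^(−0.0751·8/12) = 2.9048
Current forward F = (S − I)·e^(rT) = (67.25 − 2.9048)·e^(0.0751·9/12) = 64.3452 × 1.057941 = 68.0734
Value (long) = (F − K)·e^(−rT) = (68.0734 − 63.97) × 0.945232 = 3.8787
Short position value = −(long value) = -¥3.88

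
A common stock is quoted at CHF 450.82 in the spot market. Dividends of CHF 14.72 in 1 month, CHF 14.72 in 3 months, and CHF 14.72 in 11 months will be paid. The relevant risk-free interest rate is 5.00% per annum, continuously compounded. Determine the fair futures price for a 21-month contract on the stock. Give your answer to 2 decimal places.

CHF 444.83

PV(dividends) I = 14.72·e^(−0.0500·1/12) + 14.72·e^(−0.0500·3/12) + 14.72·e^(−0.0500·11/12)
I = 14.6588 + 14.5371 + 14.0606 = 43.2565
F = (S − I)·e^(rT) = (450.82 − 43.2565) · e^(0.0500·21/12)
= 407.5635 · e^0.087500 = 407.5635 × 1.091442 = CHF 444.83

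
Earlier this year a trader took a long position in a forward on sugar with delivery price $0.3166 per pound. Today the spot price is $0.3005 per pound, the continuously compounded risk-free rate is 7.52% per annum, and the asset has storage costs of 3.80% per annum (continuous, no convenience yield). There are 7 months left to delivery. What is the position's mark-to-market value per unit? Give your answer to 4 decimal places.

Current fair forward for the remaining 7 months: F = S·e^((r + u)·T), (r + u) = 0.0752 + 0.0380 = 0.1132
F = 0.3005 · e^(0.1132 × 7/12) = 0.3005 × 1.068262 = 0.3210
Value of long forward = (F − K)·e^(−rT) = (0.3210 − 0.3166) · e^(−0.0752·7/12)
= 0.0044 × 0.957082 = 0.0042

$0.0042 per pound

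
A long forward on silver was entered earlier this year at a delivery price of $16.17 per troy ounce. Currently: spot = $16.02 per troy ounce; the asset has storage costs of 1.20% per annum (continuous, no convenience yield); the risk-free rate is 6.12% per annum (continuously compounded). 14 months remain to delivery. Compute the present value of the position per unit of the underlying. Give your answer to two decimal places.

$1.19 per troy ounce

Current fair forward for the remaining 14 months: F = S·e^((r + u)·T), (r + u) = 0.0612 + 0.0120 = 0.0732
F = 16.02 · e^(0.0732 × 14/12) = 16.02 × 1.089153 = 17.4482
Value of long forward = (F − K)·e^(−rT) = (17.4482 − 16.17) · e^(−0.0612·14/12)
= 1.2782 × 0.931089 = 1.19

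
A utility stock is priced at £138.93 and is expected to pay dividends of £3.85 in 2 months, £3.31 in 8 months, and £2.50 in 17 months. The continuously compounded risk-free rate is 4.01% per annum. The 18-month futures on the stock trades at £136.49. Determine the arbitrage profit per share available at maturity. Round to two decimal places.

PV(dividends) I = 3.85·e^(−0.0401·2/12) + 3.31·e^(−0.0401·8/12) + 2.50·e^(−0.0401·17/12) = 9.4090
Fair futures F* = (S − I)·e^(rT) = (138.93 − 9.4090)·e^0.060150 = 129.5210 × 1.061996 = 137.5508
Market £136.49 < fair 137.5508: forward underpriced → reverse cash-and-carry (short the stock, invest proceeds at r, pay the dividends, go long the forward).
Profit at T = |F_mkt − F*| = |136.49 − 137.5508| = £1.06 per share

£1.06 per share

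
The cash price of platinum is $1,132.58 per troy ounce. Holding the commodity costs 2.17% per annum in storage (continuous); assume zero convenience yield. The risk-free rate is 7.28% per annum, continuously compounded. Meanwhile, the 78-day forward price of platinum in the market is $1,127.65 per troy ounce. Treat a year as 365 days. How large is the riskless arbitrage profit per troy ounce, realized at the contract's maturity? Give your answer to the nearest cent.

Fair forward: F* = S·e^(carry·T), with carry = (r + u) = 0.0728 + 0.0217 = 0.0945
F* = 1132.58 · e^(0.0945 × 78/365) = 1132.58 · e^0.02019452 = 1132.58 × 1.02039981 = $1155.6844
Market $1127.65 < fair $1155.6844: forward underpriced → reverse cash-and-carry (short spot, go long the forward).
At maturity, profit = |F_mkt − F*| = |1127.65 − 1155.6844| = $28.03 per troy ounce

$28.03 per troy ounce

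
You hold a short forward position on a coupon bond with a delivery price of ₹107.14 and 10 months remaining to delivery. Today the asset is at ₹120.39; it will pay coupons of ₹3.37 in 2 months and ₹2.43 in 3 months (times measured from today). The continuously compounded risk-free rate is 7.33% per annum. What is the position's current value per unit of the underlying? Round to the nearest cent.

PV(remaining coupons) I = 3.37·e^(−0.0733·2/12) + 2.43·e^(−0.0733·3/12) = 5.7150
Current forward F = (S − I)·e^(rT) = (120.39 − 5.7150)·e^(0.0733·10/12) = 114.6750 × 1.062987 = 121.8980
Value (long) = (F − K)·e^(−rT) = (121.8980 − 107.14) × 0.940745 = 13.8835
Short position value = −(long value) = -₹13.88

-₹13.88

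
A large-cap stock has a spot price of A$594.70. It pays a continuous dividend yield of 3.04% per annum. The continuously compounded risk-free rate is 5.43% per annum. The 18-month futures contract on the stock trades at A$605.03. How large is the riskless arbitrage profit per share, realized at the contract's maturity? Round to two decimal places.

A$11.38 per share

Fair futures: F* = S·e^(carry·T), with carry = (r − q) = 0.0543 − 0.0304 = 0.0239
F* = 594.70 · e^(0.0239 × 18/12) = 594.70 · e^0.035850 = 594.70 × 1.036500 = A$616.4066
Market A$605.03 < fair A$616.4066: forward underpriced → reverse cash-and-carry (short spot, go long the forward).
At maturity, profit = |F_mkt − F*| = |605.03 − 616.4066| = A$11.38 per share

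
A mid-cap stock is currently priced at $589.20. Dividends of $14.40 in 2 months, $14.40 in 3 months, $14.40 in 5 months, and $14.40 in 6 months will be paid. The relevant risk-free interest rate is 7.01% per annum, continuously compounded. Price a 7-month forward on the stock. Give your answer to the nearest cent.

PV(dividends) I = 14.40·e^(−0.0701·2/12) + 14.40·e^(−0.0701·3/12) + 14.40·e^(−0.0701·5/12) + 14.40·e^(−0.0701·6/12)
I = 14.2327 + 14.1498 + 13.9855 + 13.9040 = 56.2720
F = (S − I)·e^(rT) = (589.20 − 56.2720) · e^(0.0701·7/12)
= 532.9280 · e^0.040892 = 532.9280 × 1.041740 = $555.17

$555.17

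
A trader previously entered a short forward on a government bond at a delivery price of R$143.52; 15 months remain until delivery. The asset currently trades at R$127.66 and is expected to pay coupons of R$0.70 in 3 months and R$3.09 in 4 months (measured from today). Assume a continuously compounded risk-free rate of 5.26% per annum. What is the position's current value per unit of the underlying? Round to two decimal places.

R$10.45

PV(remaining coupons) I = 0.70·e^(−0.0526·3/12) + 3.09·e^(−0.0526·4/12) = 3.7271
Current forward F = (S − I)·e^(rT) = (127.66 − 3.7271)·e^(0.0526·15/12) = 123.9329 × 1.067960 = 132.3554
Value (long) = (F − K)·e^(−rT) = (132.3554 − 143.52) × 0.936365 = -10.4541
Short position value = −(long value) = R$10.45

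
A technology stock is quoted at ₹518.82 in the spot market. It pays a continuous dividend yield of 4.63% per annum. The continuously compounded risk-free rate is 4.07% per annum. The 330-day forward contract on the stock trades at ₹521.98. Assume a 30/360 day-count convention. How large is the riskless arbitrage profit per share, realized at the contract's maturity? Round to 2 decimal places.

₹5.82 per share

Fair forward: F* = S·e^(carry·T), with carry = (r − q) = 0.0407 − 0.0463 = -0.0056
F* = 518.82 · e^(-0.0056 × 330/360) = 518.82 · e^-0.005133 = 518.82 × 0.994880 = ₹516.1636
Market ₹521.98 > fair ₹516.1636: forward overpriced → cash-and-carry (buy spot, short the forward).
At maturity, profit = |F_mkt − F*| = |521.98 − 516.1636| = ₹5.82 per share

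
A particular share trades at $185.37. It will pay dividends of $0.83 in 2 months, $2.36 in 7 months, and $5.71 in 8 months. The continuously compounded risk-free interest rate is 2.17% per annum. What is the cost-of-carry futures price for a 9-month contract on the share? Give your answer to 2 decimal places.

PV(dividends) I = 0.83·e^(−0.0217·2/12) + 2.36·e^(−0.0217·7/12) + 5.71·e^(−0.0217·8/12)
I = 0.8270 + 2.3303 + 5.6280 = 8.7853
F = (S − I)·e^(rT) = (185.37 − 8.7853) · e^(0.0217·9/12)
= 176.5847 · e^0.016275 = 176.5847 × 1.016408 = $179.48

$179.48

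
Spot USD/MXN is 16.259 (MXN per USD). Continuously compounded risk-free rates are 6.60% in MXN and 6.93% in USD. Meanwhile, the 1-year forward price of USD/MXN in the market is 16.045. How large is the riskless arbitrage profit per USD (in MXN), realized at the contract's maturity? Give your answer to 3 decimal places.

0.160 per USD (in MXN)

Fair forward: F* = S·e^(carry·T), with carry = (r_MXN − r_USD) = 0.0660 − 0.0693 = -0.0033
F* = 16.259 · e^(-0.0033 × 1) = 16.259 · e^-0.003300 = 16.259 × 0.996705 = 16.2054
Market 16.045 < fair 16.2054: forward underpriced → reverse cash-and-carry (short spot, go long the forward).
At maturity, profit = |F_mkt − F*| = |16.045 − 16.2054| = 0.160 per USD (in MXN)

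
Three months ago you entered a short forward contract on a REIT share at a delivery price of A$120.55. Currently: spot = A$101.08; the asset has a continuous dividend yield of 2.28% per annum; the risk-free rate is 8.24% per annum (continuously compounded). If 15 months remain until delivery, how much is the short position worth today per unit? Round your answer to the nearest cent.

Current fair forward for the remaining 15 months: F = S·e^((r − q)·T), (r − q) = 0.0824 − 0.0228 = 0.0596
F = 101.08 · e^(0.0596 × 15/12) = 101.08 × 1.077345 = 108.8980
Value of long forward = (F − K)·e^(−rT) = (108.8980 − 120.55) · e^(−0.0824·15/12)
= -11.6520 × 0.902127 = -10.51
Short position value = −(long value) = A$10.51

A$10.51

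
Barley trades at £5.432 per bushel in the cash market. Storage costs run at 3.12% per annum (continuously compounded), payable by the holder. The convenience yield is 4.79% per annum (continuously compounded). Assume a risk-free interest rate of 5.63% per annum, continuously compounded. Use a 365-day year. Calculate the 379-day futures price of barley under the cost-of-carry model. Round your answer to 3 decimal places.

£5.660 per bushel

Net carry = r + u − y = 0.0563 + 0.0312 − 0.0479 = 0.0396
F = S·e^((r+u−y)T) = 5.432 · e^(0.0396 × 379/365) = 5.432 · e^0.041119
= 5.432 × 1.041976 = £5.660 per bushel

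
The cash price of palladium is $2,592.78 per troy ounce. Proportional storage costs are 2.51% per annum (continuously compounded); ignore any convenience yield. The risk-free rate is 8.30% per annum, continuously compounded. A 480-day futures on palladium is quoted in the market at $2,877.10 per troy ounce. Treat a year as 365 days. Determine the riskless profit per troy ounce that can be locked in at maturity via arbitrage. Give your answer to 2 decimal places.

Fair futures: F* = S·e^(carry·T), with carry = (r + u) = 0.0830 + 0.0251 = 0.1081
F* = 2592.78 · e^(0.1081 × 480/365) = 2592.78 · e^0.14215890 = 2592.78 × 1.15275981 = $2988.8526
Market $2877.10 < fair $2988.8526: forward underpriced → reverse cash-and-carry (short spot, go long the forward).
At maturity, profit = |F_mkt − F*| = |2877.10 − 2988.8526| = $111.75 per troy ounce

$111.75 per troy ounce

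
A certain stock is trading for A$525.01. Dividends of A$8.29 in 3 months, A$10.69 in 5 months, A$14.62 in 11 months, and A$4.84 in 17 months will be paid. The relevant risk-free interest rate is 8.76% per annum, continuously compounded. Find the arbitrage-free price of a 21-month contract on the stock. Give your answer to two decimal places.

A$569.81

PV(dividends) I = 8.29·e^(−0.0876·3/12) + 10.69·e^(−0.0876·5/12) + 14.62·e^(−0.0876·11/12) + 4.84·e^(−0.0876·17/12)
I = 8.1104 + 10.3069 + 13.4919 + 4.2751 = 36.1843
F = (S − I)·e^(rT) = (525.01 − 36.1843) · e^(0.0876·21/12)
= 488.8257 · e^0.153300 = 488.8257 × 1.165675 = A$569.81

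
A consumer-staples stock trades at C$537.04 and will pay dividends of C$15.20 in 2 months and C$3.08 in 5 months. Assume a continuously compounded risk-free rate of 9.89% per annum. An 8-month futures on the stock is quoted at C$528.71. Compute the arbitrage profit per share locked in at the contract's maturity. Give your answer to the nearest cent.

C$25.80 per share

PV(dividends) I = 15.20·e^(−0.0989·2/12) + 3.08·e^(−0.0989·5/12) = 17.9072
Fair futures F* = (S − I)·e^(rT) = (537.04 − 17.9072)·e^0.065933 = 519.1328 × 1.068155 = 554.5143
Market C$528.71 < fair 554.5143: forward underpriced → reverse cash-and-carry (short the stock, invest proceeds at r, pay the dividends, go long the forward).
Profit at T = |F_mkt − F*| = |528.71 − 554.5143| = C$25.80 per share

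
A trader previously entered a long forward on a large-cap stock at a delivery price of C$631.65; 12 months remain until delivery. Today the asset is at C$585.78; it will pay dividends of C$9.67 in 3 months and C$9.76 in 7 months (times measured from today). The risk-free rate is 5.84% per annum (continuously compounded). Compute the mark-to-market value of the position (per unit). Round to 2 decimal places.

-C$29.00

PV(remaining dividends) I = 9.67·e^(−0.0584·3/12) + 9.76·e^(−0.0584·7/12) = 18.9630
Current forward F = (S − I)·e^(rT) = (585.78 − 18.9630)·e^(0.0584·12/12) = 566.8170 × 1.060139 = 600.9048
Value (long) = (F − K)·e^(−rT) = (600.9048 − 631.65) × 0.943273 = -29.0011
Value = -C$29.00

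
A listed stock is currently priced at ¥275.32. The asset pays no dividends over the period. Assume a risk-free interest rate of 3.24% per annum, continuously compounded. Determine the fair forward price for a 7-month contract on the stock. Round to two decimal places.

¥280.57

F = S·e^(rT) = 275.32 · e^(0.0324 × 7/12)
= 275.32 · e^0.018900 = 275.32 × 1.019080
F = ¥280.57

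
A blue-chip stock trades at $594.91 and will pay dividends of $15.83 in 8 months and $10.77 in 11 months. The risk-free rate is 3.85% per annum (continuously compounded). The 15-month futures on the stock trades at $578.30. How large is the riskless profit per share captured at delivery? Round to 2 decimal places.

PV(dividends) I = 15.83·e^(−0.0385·8/12) + 10.77·e^(−0.0385·11/12) = 25.8254
Fair futures F* = (S − I)·e^(rT) = (594.91 − 25.8254)·e^0.048125 = 569.0846 × 1.049302 = 597.1416
Market $578.30 < fair 597.1416: forward underpriced → reverse cash-and-carry (short the stock, invest proceeds at r, pay the dividends, go long the forward).
Profit at T = |F_mkt − F*| = |578.30 − 597.1416| = $18.84 per share

$18.84 per share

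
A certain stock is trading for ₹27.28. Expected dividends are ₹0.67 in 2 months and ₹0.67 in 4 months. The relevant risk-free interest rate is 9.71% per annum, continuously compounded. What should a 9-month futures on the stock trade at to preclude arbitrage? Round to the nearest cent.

₹27.93

PV(dividends) I = 0.67·e^(−0.0971·2/12) + 0.67·e^(−0.0971·4/12)
I = 0.6592 + 0.6487 = 1.3079
F = (S − I)·e^(rT) = (27.28 − 1.3079) · e^(0.0971·9/12)
= 25.9721 · e^0.072825 = 25.9721 × 1.075542 = ₹27.93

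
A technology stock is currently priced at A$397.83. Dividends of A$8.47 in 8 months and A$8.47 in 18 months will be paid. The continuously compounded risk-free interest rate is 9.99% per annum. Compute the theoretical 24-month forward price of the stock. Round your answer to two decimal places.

A$467.23

PV(dividends) I = 8.47·e^(−0.0999·8/12) + 8.47·e^(−0.0999·18/12)
I = 7.9243 + 7.2913 = 15.2156
F = (S − I)·e^(rT) = (397.83 − 15.2156) · e^(0.0999·24/12)
= 382.6144 · e^0.199800 = 382.6144 × 1.221159 = A$467.23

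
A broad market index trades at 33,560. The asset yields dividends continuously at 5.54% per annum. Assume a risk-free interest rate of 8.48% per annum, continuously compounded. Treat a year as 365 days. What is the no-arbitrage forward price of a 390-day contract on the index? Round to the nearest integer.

34,631

F = S·e^((r − q)T) = 33560 · e^((0.0848 − 0.0554) × 390/365)
= 33560 · e^0.031414 = 33560 × 1.031913
F = 34,631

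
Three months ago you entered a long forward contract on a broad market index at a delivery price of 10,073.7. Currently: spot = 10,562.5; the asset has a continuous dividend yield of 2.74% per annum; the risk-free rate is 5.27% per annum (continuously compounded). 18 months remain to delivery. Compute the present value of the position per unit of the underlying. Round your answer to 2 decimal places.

Current fair forward for the remaining 18 months: F = S·e^((r − q)·T), (r − q) = 0.0527 − 0.0274 = 0.0253
F = 10562.5 · e^(0.0253 × 18/12) = 10562.5 × 1.03867930 = 10971.0501
Value of long forward = (F − K)·e^(−rT) = (10971.0501 − 10073.7) · e^(−0.0527·18/12)
= 897.3501 × 0.92399372 = 829.15

829.15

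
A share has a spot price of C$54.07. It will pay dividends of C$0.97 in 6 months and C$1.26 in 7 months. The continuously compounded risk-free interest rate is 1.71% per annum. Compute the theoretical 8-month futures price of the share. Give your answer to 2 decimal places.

PV(dividends) I = 0.97·e^(−0.0171·6/12) + 1.26·e^(−0.0171·7/12)
I = 0.9617 + 1.2475 = 2.2092
F = (S − I)·e^(rT) = (54.07 − 2.2092) · e^(0.0171·8/12)
= 51.8608 · e^0.011400 = 51.8608 × 1.011465 = C$52.46

C$52.46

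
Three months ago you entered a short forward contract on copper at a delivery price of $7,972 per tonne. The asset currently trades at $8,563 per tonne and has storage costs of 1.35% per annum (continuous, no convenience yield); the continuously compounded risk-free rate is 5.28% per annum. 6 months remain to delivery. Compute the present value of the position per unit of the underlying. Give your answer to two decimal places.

-$856.70 per tonne

Current fair forward for the remaining 6 months: F = S·e^((r + u)·T), (r + u) = 0.0528 + 0.0135 = 0.0663
F = 8563 · e^(0.0663 × 6/12) = 8563 × 1.03370558 = 8851.6209
Value of long forward = (F − K)·e^(−rT) = (8851.6209 − 7972) · e^(−0.0528·6/12)
= 879.6209 × 0.97394543 = 856.70
Short position value = −(long value) = -$856.70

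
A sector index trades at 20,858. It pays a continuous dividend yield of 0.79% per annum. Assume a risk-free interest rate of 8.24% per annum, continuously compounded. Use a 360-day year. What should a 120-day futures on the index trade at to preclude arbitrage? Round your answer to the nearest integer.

21,382

F = S·e^((r − q)T) = 20858 · e^((0.0824 − 0.0079) × 120/360)
= 20858 · e^0.024833 = 20858 × 1.025144
F = 21,382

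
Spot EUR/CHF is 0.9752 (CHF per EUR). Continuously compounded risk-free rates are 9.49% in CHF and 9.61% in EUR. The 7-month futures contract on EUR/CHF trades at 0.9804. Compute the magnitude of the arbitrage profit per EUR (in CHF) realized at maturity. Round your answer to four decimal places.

0.0059 per EUR (in CHF)

Fair futures: F* = S·e^(carry·T), with carry = (r_CHF − r_EUR) = 0.0949 − 0.0961 = -0.0012
F* = 0.9752 · e^(-0.0012 × 7/12) = 0.9752 · e^-0.000700 = 0.9752 × 0.999300 = 0.9745
Market 0.9804 > fair 0.9745: forward overpriced → cash-and-carry (buy spot, short the forward).
At maturity, profit = |F_mkt − F*| = |0.9804 − 0.9745| = 0.0059 per EUR (in CHF)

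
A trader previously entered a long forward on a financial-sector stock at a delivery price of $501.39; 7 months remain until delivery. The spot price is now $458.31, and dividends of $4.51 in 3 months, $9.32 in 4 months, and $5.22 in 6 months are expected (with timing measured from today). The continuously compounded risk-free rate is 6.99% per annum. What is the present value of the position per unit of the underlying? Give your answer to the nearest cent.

PV(remaining dividends) I = 4.51·e^(−0.0699·3/12) + 9.32·e^(−0.0699·4/12) + 5.22·e^(−0.0699·6/12) = 18.5779
Current forward F = (S − I)·e^(rT) = (458.31 − 18.5779)·e^(0.0699·7/12) = 439.7321 × 1.041618 = 458.0329
Value (long) = (F − K)·e^(−rT) = (458.0329 − 501.39) × 0.960045 = -41.6248
Value = -$41.62

-$41.62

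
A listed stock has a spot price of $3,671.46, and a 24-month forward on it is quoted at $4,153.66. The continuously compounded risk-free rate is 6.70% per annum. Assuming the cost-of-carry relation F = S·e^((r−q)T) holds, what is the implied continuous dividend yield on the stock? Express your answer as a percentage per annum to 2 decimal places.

0.53%

From F = S·e^((r−q)T): (r − q) = ln(F/S)/T
ln(4153.66/3671.46) = ln(1.131337) = 0.123400
(r − q) = 0.123400 / (24/12) = 0.061700
q = r − ln(F/S)/T = 0.0670 − 0.061700 = 0.005300
q = 0.53%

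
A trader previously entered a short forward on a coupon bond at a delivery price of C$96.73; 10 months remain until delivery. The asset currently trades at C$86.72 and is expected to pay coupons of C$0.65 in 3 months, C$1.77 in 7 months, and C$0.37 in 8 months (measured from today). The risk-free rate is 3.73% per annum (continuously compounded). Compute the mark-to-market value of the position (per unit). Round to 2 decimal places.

PV(remaining coupons) I = 0.65·e^(−0.0373·3/12) + 1.77·e^(−0.0373·7/12) + 0.37·e^(−0.0373·8/12) = 2.7368
Current forward F = (S − I)·e^(rT) = (86.72 − 2.7368)·e^(0.0373·10/12) = 83.9832 × 1.031571 = 86.6346
Value (long) = (F − K)·e^(−rT) = (86.6346 − 96.73) × 0.969395 = -9.7864
Short position value = −(long value) = C$9.79

C$9.79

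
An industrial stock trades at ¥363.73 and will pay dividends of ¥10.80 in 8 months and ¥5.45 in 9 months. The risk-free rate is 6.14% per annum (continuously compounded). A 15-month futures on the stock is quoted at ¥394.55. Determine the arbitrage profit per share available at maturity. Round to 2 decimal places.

¥18.62 per share

PV(dividends) I = 10.80·e^(−0.0614·8/12) + 5.45·e^(−0.0614·9/12) = 15.5716
Fair futures F* = (S − I)·e^(rT) = (363.73 − 15.5716)·e^0.076750 = 348.1584 × 1.079772 = 375.9317
Market ¥394.55 > fair 375.9317: forward overpriced → cash-and-carry (borrow at r, buy the stock and collect the dividends, short the forward).
Profit at T = |F_mkt − F*| = |394.55 − 375.9317| = ¥18.62 per share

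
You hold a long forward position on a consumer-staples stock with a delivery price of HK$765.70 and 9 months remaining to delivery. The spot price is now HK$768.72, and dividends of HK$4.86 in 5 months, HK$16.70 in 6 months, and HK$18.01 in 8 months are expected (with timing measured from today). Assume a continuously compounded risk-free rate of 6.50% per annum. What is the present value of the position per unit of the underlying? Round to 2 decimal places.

HK$1.31

PV(remaining dividends) I = 4.86·e^(−0.0650·5/12) + 16.70·e^(−0.0650·6/12) + 18.01·e^(−0.0650·8/12) = 38.1424
Current forward F = (S − I)·e^(rT) = (768.72 − 38.1424)·e^(0.0650·9/12) = 730.5776 × 1.049958 = 767.0758
Value (long) = (F − K)·e^(−rT) = (767.0758 − 765.70) × 0.952419 = 1.3103
Value = HK$1.31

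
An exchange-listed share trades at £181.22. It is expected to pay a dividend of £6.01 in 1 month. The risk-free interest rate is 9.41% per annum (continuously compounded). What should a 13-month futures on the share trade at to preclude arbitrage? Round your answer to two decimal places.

£194.07

PV(dividends) I = 6.01·e^(−0.0941·1/12)
I = 5.9631
F = (S − I)·e^(rT) = (181.22 − 5.9631) · e^(0.0941·13/12)
= 175.2569 · e^0.101942 = 175.2569 × 1.107319 = £194.07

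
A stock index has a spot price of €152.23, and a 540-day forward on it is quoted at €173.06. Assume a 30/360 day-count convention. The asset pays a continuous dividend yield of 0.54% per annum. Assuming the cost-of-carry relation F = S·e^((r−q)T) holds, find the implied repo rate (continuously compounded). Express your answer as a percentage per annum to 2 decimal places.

9.09%

From F = S·e^((r−q)T): (r − q) = ln(F/S)/T
ln(173.06/152.23) = ln(1.136832) = 0.128245
(r − q) = 0.128245 / (540/360) = 0.085497
r = ln(F/S)/T + q = 0.085497 + 0.0054 = 0.090897
r = 9.09%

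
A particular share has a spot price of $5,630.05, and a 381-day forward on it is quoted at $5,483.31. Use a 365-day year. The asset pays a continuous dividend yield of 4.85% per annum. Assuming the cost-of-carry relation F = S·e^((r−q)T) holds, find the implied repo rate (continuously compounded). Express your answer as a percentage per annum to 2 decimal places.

2.32%

From F = S·e^((r−q)T): (r − q) = ln(F/S)/T
ln(5483.31/5630.05) = ln(0.973936) = -0.026410
(r − q) = -0.026410 / (381/365) = -0.025301
r = ln(F/S)/T + q = -0.025301 + 0.0485 = 0.023199
r = 2.32%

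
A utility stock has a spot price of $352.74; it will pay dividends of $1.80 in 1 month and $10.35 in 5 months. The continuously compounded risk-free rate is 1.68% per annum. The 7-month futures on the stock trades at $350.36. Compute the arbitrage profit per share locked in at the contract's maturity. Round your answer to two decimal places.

$6.34 per share

PV(dividends) I = 1.80·e^(−0.0168·1/12) + 10.35·e^(−0.0168·5/12) = 12.0753
Fair futures F* = (S − I)·e^(rT) = (352.74 − 12.0753)·e^0.009800 = 340.6647 × 1.009848 = 344.0196
Market $350.36 > fair 344.0196: forward overpriced → cash-and-carry (borrow at r, buy the stock and collect the dividends, short the forward).
Profit at T = |F_mkt − F*| = |350.36 − 344.0196| = $6.34 per share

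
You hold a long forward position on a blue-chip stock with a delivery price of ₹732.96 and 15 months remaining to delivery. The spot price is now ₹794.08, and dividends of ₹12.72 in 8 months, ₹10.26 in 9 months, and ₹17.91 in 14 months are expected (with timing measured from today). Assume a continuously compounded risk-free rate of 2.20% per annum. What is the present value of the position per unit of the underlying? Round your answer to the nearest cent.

PV(remaining dividends) I = 12.72·e^(−0.0220·8/12) + 10.26·e^(−0.0220·9/12) + 17.91·e^(−0.0220·14/12) = 40.0831
Current forward F = (S − I)·e^(rT) = (794.08 − 40.0831)·e^(0.0220·15/12) = 753.9969 × 1.027882 = 775.0198
Value (long) = (F − K)·e^(−rT) = (775.0198 − 732.96) × 0.972875 = 40.9189
Value = ₹40.92

₹40.92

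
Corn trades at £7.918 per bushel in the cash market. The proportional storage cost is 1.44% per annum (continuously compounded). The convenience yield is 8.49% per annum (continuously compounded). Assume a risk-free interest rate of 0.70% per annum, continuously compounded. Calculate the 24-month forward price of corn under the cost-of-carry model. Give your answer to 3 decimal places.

Net carry = r + u − y = 0.0070 + 0.0144 − 0.0849 = -0.0635
F = S·e^((r+u−y)T) = 7.918 · e^(-0.0635 × 24/12) = 7.918 · e^-0.127000
= 7.918 × 0.880734 = £6.974 per bushel

£6.974 per bushel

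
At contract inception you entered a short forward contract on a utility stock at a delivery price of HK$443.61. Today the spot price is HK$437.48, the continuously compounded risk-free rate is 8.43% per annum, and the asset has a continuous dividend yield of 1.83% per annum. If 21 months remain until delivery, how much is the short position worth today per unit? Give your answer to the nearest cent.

Current fair forward for the remaining 21 months: F = S·e^((r − q)·T), (r − q) = 0.0843 − 0.0183 = 0.0660
F = 437.48 · e^(0.0660 × 21/12) = 437.48 × 1.122435 = 491.0429
Value of long forward = (F − K)·e^(−rT) = (491.0429 − 443.61) · e^(−0.0843·21/12)
= 47.4329 × 0.862841 = 40.93
Short position value = −(long value) = -HK$40.93

-HK$40.93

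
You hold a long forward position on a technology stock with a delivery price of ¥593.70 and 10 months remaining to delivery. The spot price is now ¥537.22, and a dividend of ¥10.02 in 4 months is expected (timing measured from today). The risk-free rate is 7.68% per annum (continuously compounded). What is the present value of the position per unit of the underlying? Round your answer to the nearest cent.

-¥29.44

PV(remaining dividends) I = 10.02·e^(−0.0768·4/12) = 9.7667
Current forward F = (S − I)·e^(rT) = (537.22 − 9.7667)·e^(0.0768·10/12) = 527.4533 × 1.066092 = 562.3137
Value (long) = (F − K)·e^(−rT) = (562.3137 − 593.70) × 0.938005 = -29.4405
Value = -¥29.44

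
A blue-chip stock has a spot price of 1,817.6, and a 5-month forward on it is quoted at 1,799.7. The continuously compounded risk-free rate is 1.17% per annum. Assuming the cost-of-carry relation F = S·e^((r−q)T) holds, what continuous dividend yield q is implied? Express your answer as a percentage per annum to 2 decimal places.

3.55%

From F = S·e^((r−q)T): (r − q) = ln(F/S)/T
ln(1799.7/1817.6) = ln(0.990152) = -0.009897
(r − q) = -0.009897 / (5/12) = -0.023753
q = r − ln(F/S)/T = 0.0117 + 0.023753 = 0.035453
q = 3.55%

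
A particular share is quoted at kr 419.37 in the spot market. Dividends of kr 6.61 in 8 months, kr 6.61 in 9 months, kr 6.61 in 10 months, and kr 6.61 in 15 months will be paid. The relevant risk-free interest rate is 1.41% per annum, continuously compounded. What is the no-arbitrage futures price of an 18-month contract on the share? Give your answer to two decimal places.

PV(dividends) I = 6.61·e^(−0.0141·8/12) + 6.61·e^(−0.0141·9/12) + 6.61·e^(−0.0141·10/12) + 6.61·e^(−0.0141·15/12)
I = 6.5482 + 6.5405 + 6.5328 + 6.4945 = 26.1160
F = (S − I)·e^(rT) = (419.37 − 26.1160) · e^(0.0141·18/12)
= 393.2540 · e^0.021150 = 393.2540 × 1.021375 = kr 401.66

kr 401.66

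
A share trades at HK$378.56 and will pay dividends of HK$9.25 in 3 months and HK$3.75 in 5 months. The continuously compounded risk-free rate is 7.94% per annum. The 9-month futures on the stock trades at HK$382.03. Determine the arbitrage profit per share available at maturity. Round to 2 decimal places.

HK$6.28 per share

PV(dividends) I = 9.25·e^(−0.0794·3/12) + 3.75·e^(−0.0794·5/12) = 12.6962
Fair futures F* = (S − I)·e^(rT) = (378.56 − 12.6962)·e^0.059550 = 365.8638 × 1.061359 = 388.3128
Market HK$382.03 < fair 388.3128: forward underpriced → reverse cash-and-carry (short the stock, invest proceeds at r, pay the dividends, go long the forward).
Profit at T = |F_mkt − F*| = |382.03 − 388.3128| = HK$6.28 per share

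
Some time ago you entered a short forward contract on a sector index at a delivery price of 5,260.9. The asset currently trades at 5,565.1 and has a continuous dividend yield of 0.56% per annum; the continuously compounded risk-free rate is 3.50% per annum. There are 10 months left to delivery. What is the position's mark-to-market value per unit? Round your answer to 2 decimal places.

-429.52

Current fair forward for the remaining 10 months: F = S·e^((r − q)·T), (r − q) = 0.0350 − 0.0056 = 0.0294
F = 5565.1 · e^(0.0294 × 10/12) = 5565.1 × 1.02480259 = 5703.1289
Value of long forward = (F − K)·e^(−rT) = (5703.1289 − 5260.9) · e^(−0.0350·10/12)
= 442.2289 × 0.97125458 = 429.52
Short position value = −(long value) = -429.52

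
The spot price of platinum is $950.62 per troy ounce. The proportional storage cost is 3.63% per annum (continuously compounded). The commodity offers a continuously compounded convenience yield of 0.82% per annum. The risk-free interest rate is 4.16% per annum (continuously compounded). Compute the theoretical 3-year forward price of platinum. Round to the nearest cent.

Net carry = r + u − y = 0.0416 + 0.0363 − 0.0082 = 0.0697
F = S·e^((r+u−y)T) = 950.62 · e^(0.0697 × 3) = 950.62 · e^0.209100
= 950.62 × 1.232568 = $1,171.70 per troy ounce

$1,171.70 per troy ounce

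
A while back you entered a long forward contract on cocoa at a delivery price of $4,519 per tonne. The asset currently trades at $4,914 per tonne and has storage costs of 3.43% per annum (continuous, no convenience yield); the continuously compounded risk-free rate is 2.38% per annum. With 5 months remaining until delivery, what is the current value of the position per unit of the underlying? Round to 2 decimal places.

$510.33 per tonne

Current fair forward for the remaining 5 months: F = S·e^((r + u)·T), (r + u) = 0.0238 + 0.0343 = 0.0581
F = 4914 · e^(0.0581 × 5/12) = 4914 × 1.02450373 = 5034.4113
Value of long forward = (F − K)·e^(−rT) = (5034.4113 − 4519) · e^(−0.0238·5/12)
= 515.4113 × 0.99013234 = 510.33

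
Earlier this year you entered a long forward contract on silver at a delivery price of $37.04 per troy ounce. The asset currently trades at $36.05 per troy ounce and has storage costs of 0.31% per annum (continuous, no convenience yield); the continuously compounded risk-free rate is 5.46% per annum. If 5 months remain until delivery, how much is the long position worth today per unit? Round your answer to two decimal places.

Current fair forward for the remaining 5 months: F = S·e^((r + u)·T), (r + u) = 0.0546 + 0.0031 = 0.0577
F = 36.05 · e^(0.0577 × 5/12) = 36.05 × 1.024333 = 36.9272
Value of long forward = (F − K)·e^(−rT) = (36.9272 − 37.04) · e^(−0.0546·5/12)
= -0.1128 × 0.977507 = -0.11

-$0.11 per troy ounce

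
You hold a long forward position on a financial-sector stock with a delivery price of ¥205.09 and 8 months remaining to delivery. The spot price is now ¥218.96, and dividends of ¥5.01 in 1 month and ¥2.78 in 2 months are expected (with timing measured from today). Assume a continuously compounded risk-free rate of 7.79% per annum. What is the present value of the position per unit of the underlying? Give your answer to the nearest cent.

¥16.53

PV(remaining dividends) I = 5.01·e^(−0.0779·1/12) + 2.78·e^(−0.0779·2/12) = 7.7217
Current forward F = (S − I)·e^(rT) = (218.96 − 7.7217)·e^(0.0779·8/12) = 211.2383 × 1.053306 = 222.4986
Value (long) = (F − K)·e^(−rT) = (222.4986 − 205.09) × 0.949392 = 16.5276
Value = ¥16.53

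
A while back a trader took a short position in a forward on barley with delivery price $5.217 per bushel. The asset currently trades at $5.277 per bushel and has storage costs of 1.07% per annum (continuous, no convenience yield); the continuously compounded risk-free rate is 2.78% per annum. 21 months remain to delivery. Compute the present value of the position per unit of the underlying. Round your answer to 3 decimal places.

Current fair forward for the remaining 21 months: F = S·e^((r + u)·T), (r + u) = 0.0278 + 0.0107 = 0.0385
F = 5.277 · e^(0.0385 × 21/12) = 5.277 × 1.069697 = 5.6448
Value of long forward = (F − K)·e^(−rT) = (5.6448 − 5.217) · e^(−0.0278·21/12)
= 0.4278 × 0.952514 = 0.407
Short position value = −(long value) = -$0.407

-$0.407 per bushel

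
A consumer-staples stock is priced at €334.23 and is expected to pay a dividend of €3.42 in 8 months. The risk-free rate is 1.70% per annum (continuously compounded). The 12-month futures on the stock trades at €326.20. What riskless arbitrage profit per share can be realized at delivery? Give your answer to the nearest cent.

€10.32 per share

PV(dividends) I = 3.42·e^(−0.0170·8/12) = 3.3815
Fair futures F* = (S − I)·e^(rT) = (334.23 − 3.3815)·e^0.017000 = 330.8485 × 1.017145 = 336.5209
Market €326.20 < fair 336.5209: forward underpriced → reverse cash-and-carry (short the stock, invest proceeds at r, pay the dividends, go long the forward).
Profit at T = |F_mkt − F*| = |326.20 − 336.5209| = €10.32 per share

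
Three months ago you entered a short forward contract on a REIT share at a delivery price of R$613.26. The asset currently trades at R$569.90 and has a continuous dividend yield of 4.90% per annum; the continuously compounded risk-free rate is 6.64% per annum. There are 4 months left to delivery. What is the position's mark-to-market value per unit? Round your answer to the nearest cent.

Current fair forward for the remaining 4 months: F = S·e^((r − q)·T), (r − q) = 0.0664 − 0.0490 = 0.0174
F = 569.90 · e^(0.0174 × 4/12) = 569.90 × 1.005817 = 573.2151
Value of long forward = (F − K)·e^(−rT) = (573.2151 − 613.26) · e^(−0.0664·4/12)
= -40.0449 × 0.978110 = -39.17
Short position value = −(long value) = R$39.17

R$39.17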